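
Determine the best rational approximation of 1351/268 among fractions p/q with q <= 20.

101/20

Expand x = 1351/268 as a continued fraction with the Euclidean algorithm:
  1351 = 5*268 + 11, so a_0 = 5.
  268 = 24*11 + 4, so a_1 = 24.
  11 = 2*4 + 3, so a_2 = 2.
  4 = 1*3 + 1, so a_3 = 1.
  3 = 3*1 + 0, so a_4 = 3.
so x = [5; 24, 2, 1, 3].
Convergents (p_i = a_i*p_{i-1} + p_{i-2}, q_i = a_i*q_{i-1} + q_{i-2} with p_{-2}=0, p_{-1}=1, q_{-2}=1, q_{-1}=0), until the denominator exceeds 20:
  i=0: a_0=5, p_0 = 5*1 + 0 = 5, q_0 = 5*0 + 1 = 1.
  i=1: a_1=24, p_1 = 24*5 + 1 = 121, q_1 = 24*1 + 0 = 24.
q_1 = 24 > 20, so the last convergent with denominator <= 20 is p_0/q_0 = 5/1.
The closest fraction with denominator <= 20 is either p_0/q_0 or the intermediate fraction (k*p_0 + p_{-1})/(k*q_0 + q_{-1}) with the largest k >= 1 whose denominator stays <= 20; these approach x as k grows, and every other convergent or intermediate fraction in range is farther away.
Largest k: floor((20 - q_{-1})/q_0) = floor((20 - 0)/1) = 20 (using the seeds p_{-1} = 1, q_{-1} = 0).
That gives (20*5 + 1)/(20*1 + 0) = 101/20.
Compare the errors: |x - 5/1| = |1351*1 - 5*268|/(268*1) = 11/268, and |x - 101/20| = |1351*20 - 101*268|/(268*20) = 48/5360.
Cross-multiplying, 48*268 = 12864 < 58960 = 11*5360, so 48/5360 is smaller: the intermediate fraction 101/20 is closer to x than 5/1.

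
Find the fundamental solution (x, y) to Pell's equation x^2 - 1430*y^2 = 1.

First expand sqrt(1430) as a continued fraction. With x_i = (sqrt(1430) + m_i)/d_i and (m_0, d_0) = (0, 1): a_0 = floor(sqrt(1430)) = 37, since 37^2 = 1369 <= 1430 < 1444 = 38^2.
Iterate m_{i+1} = d_i*a_i - m_i, d_{i+1} = (1430 - m_{i+1}^2)/d_i, a_{i+1} = floor((a_0 + m_{i+1})/d_{i+1}):
  m_1 = 1*37 - 0 = 37, d_1 = (1430 - 37^2)/1 = 61/1 = 61, a_1 = floor((37 + 37)/61) = 1.
  m_2 = 61*1 - 37 = 24, d_2 = (1430 - 24^2)/61 = 854/61 = 14, a_2 = floor((37 + 24)/14) = 4.
  m_3 = 14*4 - 24 = 32, d_3 = (1430 - 32^2)/14 = 406/14 = 29, a_3 = floor((37 + 32)/29) = 2.
  m_4 = 29*2 - 32 = 26, d_4 = (1430 - 26^2)/29 = 754/29 = 26, a_4 = floor((37 + 26)/26) = 2.
  m_5 = 26*2 - 26 = 26, d_5 = (1430 - 26^2)/26 = 754/26 = 29, a_5 = floor((37 + 26)/29) = 2.
  m_6 = 29*2 - 26 = 32, d_6 = (1430 - 32^2)/29 = 406/29 = 14, a_6 = floor((37 + 32)/14) = 4.
  m_7 = 14*4 - 32 = 24, d_7 = (1430 - 24^2)/14 = 854/14 = 61, a_7 = floor((37 + 24)/61) = 1.
  m_8 = 61*1 - 24 = 37, d_8 = (1430 - 37^2)/61 = 61/61 = 1, a_8 = floor((37 + 37)/1) = 74.
  m_9 = 1*74 - 37 = 37, d_9 = (1430 - 37^2)/1 = 61/1 = 61: (m_9, d_9) = (m_1, d_1) = (37, 61), so from here the quotients repeat a_1, ..., a_8; the period length is 8.
So sqrt(1430) = [37; (1, 4, 2, 2, 2, 4, 1, 74)] with period length k = 8.
k is even, so the fundamental solution of x^2 - 1430y^2 = 1 is (p_{k-1}, q_{k-1}) = (p_7, q_7); compute convergents through index 7.
Convergents (p_i = a_i*p_{i-1} + p_{i-2}, q_i = a_i*q_{i-1} + q_{i-2} with p_{-2}=0, p_{-1}=1, q_{-2}=1, q_{-1}=0):
  i=0: a_0=37, p_0 = 37*1 + 0 = 37, q_0 = 37*0 + 1 = 1.
  i=1: a_1=1, p_1 = 1*37 + 1 = 38, q_1 = 1*1 + 0 = 1.
  i=2: a_2=4, p_2 = 4*38 + 37 = 189, q_2 = 4*1 + 1 = 5.
  i=3: a_3=2, p_3 = 2*189 + 38 = 416, q_3 = 2*5 + 1 = 11.
  i=4: a_4=2, p_4 = 2*416 + 189 = 1021, q_4 = 2*11 + 5 = 27.
  i=5: a_5=2, p_5 = 2*1021 + 416 = 2458, q_5 = 2*27 + 11 = 65.
  i=6: a_6=4, p_6 = 4*2458 + 1021 = 10853, q_6 = 4*65 + 27 = 287.
  i=7: a_7=1, p_7 = 1*10853 + 2458 = 13311, q_7 = 1*287 + 65 = 352.
Check: 13311^2 - 1430*352^2 = 177182721 - 177182720 = 1, so (x, y) = (13311, 352) solves the equation, and by the theorem it is the least positive solution.

(x, y) = (13311, 352)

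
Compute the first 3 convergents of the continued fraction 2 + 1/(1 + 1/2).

2/1, 3/1, 8/3

Using the convergent recurrence p_i = a_i*p_{i-1} + p_{i-2}, q_i = a_i*q_{i-1} + q_{i-2} with p_{-2}=0, p_{-1}=1, q_{-2}=1, q_{-1}=0:
  i=0: a_0=2, p_0 = 2*1 + 0 = 2, q_0 = 2*0 + 1 = 1.
  i=1: a_1=1, p_1 = 1*2 + 1 = 3, q_1 = 1*1 + 0 = 1.
  i=2: a_2=2, p_2 = 2*3 + 2 = 8, q_2 = 2*1 + 1 = 3.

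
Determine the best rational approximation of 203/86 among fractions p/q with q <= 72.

Expand x = 203/86 as a continued fraction with the Euclidean algorithm:
  203 = 2*86 + 31, so a_0 = 2.
  86 = 2*31 + 24, so a_1 = 2.
  31 = 1*24 + 7, so a_2 = 1.
  24 = 3*7 + 3, so a_3 = 3.
  7 = 2*3 + 1, so a_4 = 2.
  3 = 3*1 + 0, so a_5 = 3.
so x = [2; 2, 1, 3, 2, 3].
Convergents (p_i = a_i*p_{i-1} + p_{i-2}, q_i = a_i*q_{i-1} + q_{i-2} with p_{-2}=0, p_{-1}=1, q_{-2}=1, q_{-1}=0), until the denominator exceeds 72:
  i=0: a_0=2, p_0 = 2*1 + 0 = 2, q_0 = 2*0 + 1 = 1.
  i=1: a_1=2, p_1 = 2*2 + 1 = 5, q_1 = 2*1 + 0 = 2.
  i=2: a_2=1, p_2 = 1*5 + 2 = 7, q_2 = 1*2 + 1 = 3.
  i=3: a_3=3, p_3 = 3*7 + 5 = 26, q_3 = 3*3 + 2 = 11.
  i=4: a_4=2, p_4 = 2*26 + 7 = 59, q_4 = 2*11 + 3 = 25.
  i=5: a_5=3, p_5 = 3*59 + 26 = 203, q_5 = 3*25 + 11 = 86.
q_5 = 86 > 72, so the last convergent with denominator <= 72 is p_4/q_4 = 59/25.
The closest fraction with denominator <= 72 is either p_4/q_4 or the intermediate fraction (k*p_4 + p_3)/(k*q_4 + q_3) with the largest k >= 1 whose denominator stays <= 72; these approach x as k grows, and every other convergent or intermediate fraction in range is farther away.
Largest k: floor((72 - q_3)/q_4) = floor((72 - 11)/25) = 2.
That gives (2*59 + 26)/(2*25 + 11) = 144/61.
Compare the errors: |x - 59/25| = |203*25 - 59*86|/(86*25) = 1/2150, and |x - 144/61| = |203*61 - 144*86|/(86*61) = 1/5246.
Cross-multiplying, 1*2150 = 2150 < 5246 = 1*5246, so 1/5246 is smaller: the intermediate fraction 144/61 is closer to x than 59/25.

144/61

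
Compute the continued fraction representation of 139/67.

[2; 13, 2, 2]

Run the Euclidean algorithm on 139 and 67; the successive quotients are the partial quotients a_0, a_1, ... (each step inverts the fractional part left over by the previous one):
  139 = 2*67 + 5, so a_0 = 2.
  67 = 13*5 + 2, so a_1 = 13.
  5 = 2*2 + 1, so a_2 = 2.
  2 = 2*1 + 0, so a_3 = 2.
The remainder reaches 0 after 4 divisions, so the expansion has 4 partial quotients, read off in order.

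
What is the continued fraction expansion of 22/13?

[1; 1, 2, 4]

Run the Euclidean algorithm on 22 and 13; the successive quotients are the partial quotients a_0, a_1, ... (each step inverts the fractional part left over by the previous one):
  22 = 1*13 + 9, so a_0 = 1.
  13 = 1*9 + 4, so a_1 = 1.
  9 = 2*4 + 1, so a_2 = 2.
  4 = 4*1 + 0, so a_3 = 4.
The remainder reaches 0 after 4 divisions, so the expansion has 4 partial quotients, read off in order.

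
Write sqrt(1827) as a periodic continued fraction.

[42; (1, 2, 1, 8, 1, 2, 1, 84)]

Write x_i = (sqrt(1827) + m_i)/d_i with (m_0, d_0) = (0, 1). a_0 = floor(sqrt(1827)) = 42, since 42^2 = 1764 <= 1827 < 1849 = 43^2.
Iterate m_{i+1} = d_i*a_i - m_i, d_{i+1} = (1827 - m_{i+1}^2)/d_i, a_{i+1} = floor((a_0 + m_{i+1})/d_{i+1}):
  m_1 = 1*42 - 0 = 42, d_1 = (1827 - 42^2)/1 = 63/1 = 63, a_1 = floor((42 + 42)/63) = 1.
  m_2 = 63*1 - 42 = 21, d_2 = (1827 - 21^2)/63 = 1386/63 = 22, a_2 = floor((42 + 21)/22) = 2.
  m_3 = 22*2 - 21 = 23, d_3 = (1827 - 23^2)/22 = 1298/22 = 59, a_3 = floor((42 + 23)/59) = 1.
  m_4 = 59*1 - 23 = 36, d_4 = (1827 - 36^2)/59 = 531/59 = 9, a_4 = floor((42 + 36)/9) = 8.
  m_5 = 9*8 - 36 = 36, d_5 = (1827 - 36^2)/9 = 531/9 = 59, a_5 = floor((42 + 36)/59) = 1.
  m_6 = 59*1 - 36 = 23, d_6 = (1827 - 23^2)/59 = 1298/59 = 22, a_6 = floor((42 + 23)/22) = 2.
  m_7 = 22*2 - 23 = 21, d_7 = (1827 - 21^2)/22 = 1386/22 = 63, a_7 = floor((42 + 21)/63) = 1.
  m_8 = 63*1 - 21 = 42, d_8 = (1827 - 42^2)/63 = 63/63 = 1, a_8 = floor((42 + 42)/1) = 84.
  m_9 = 1*84 - 42 = 42, d_9 = (1827 - 42^2)/1 = 63/1 = 63: (m_9, d_9) = (m_1, d_1) = (42, 63), so from here the quotients repeat a_1, ..., a_8; the period length is 8.
Hence the expansion of sqrt(1827) is a_0 = 42 followed by the repeating block 1, 2, 1, 8, 1, 2, 1, 84 (period 8).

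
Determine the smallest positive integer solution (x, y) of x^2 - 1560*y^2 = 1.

(x, y) = (79, 2)

First expand sqrt(1560) as a continued fraction. With x_i = (sqrt(1560) + m_i)/d_i and (m_0, d_0) = (0, 1): a_0 = floor(sqrt(1560)) = 39, since 39^2 = 1521 <= 1560 < 1600 = 40^2.
Iterate m_{i+1} = d_i*a_i - m_i, d_{i+1} = (1560 - m_{i+1}^2)/d_i, a_{i+1} = floor((a_0 + m_{i+1})/d_{i+1}):
  m_1 = 1*39 - 0 = 39, d_1 = (1560 - 39^2)/1 = 39/1 = 39, a_1 = floor((39 + 39)/39) = 2.
  m_2 = 39*2 - 39 = 39, d_2 = (1560 - 39^2)/39 = 39/39 = 1, a_2 = floor((39 + 39)/1) = 78.
  m_3 = 1*78 - 39 = 39, d_3 = (1560 - 39^2)/1 = 39/1 = 39: (m_3, d_3) = (m_1, d_1) = (39, 39), so from here the quotients repeat a_1, a_2; the period length is 2.
So sqrt(1560) = [39; (2, 78)] with period length k = 2.
k is even, so the fundamental solution of x^2 - 1560y^2 = 1 is (p_{k-1}, q_{k-1}) = (p_1, q_1); compute convergents through index 1.
Convergents (p_i = a_i*p_{i-1} + p_{i-2}, q_i = a_i*q_{i-1} + q_{i-2} with p_{-2}=0, p_{-1}=1, q_{-2}=1, q_{-1}=0):
  i=0: a_0=39, p_0 = 39*1 + 0 = 39, q_0 = 39*0 + 1 = 1.
  i=1: a_1=2, p_1 = 2*39 + 1 = 79, q_1 = 2*1 + 0 = 2.
Check: 79^2 - 1560*2^2 = 6241 - 6240 = 1, so (x, y) = (79, 2) solves the equation, and by the theorem it is the least positive solution.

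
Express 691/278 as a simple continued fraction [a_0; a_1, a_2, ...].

[2; 2, 16, 1, 7]

Run the Euclidean algorithm on 691 and 278; the successive quotients are the partial quotients a_0, a_1, ... (each step inverts the fractional part left over by the previous one):
  691 = 2*278 + 135, so a_0 = 2.
  278 = 2*135 + 8, so a_1 = 2.
  135 = 16*8 + 7, so a_2 = 16.
  8 = 1*7 + 1, so a_3 = 1.
  7 = 7*1 + 0, so a_4 = 7.
The remainder reaches 0 after 5 divisions, so the expansion has 5 partial quotients, read off in order.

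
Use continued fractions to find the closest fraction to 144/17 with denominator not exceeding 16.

127/15

Expand x = 144/17 as a continued fraction with the Euclidean algorithm:
  144 = 8*17 + 8, so a_0 = 8.
  17 = 2*8 + 1, so a_1 = 2.
  8 = 8*1 + 0, so a_2 = 8.
so x = [8; 2, 8].
Convergents (p_i = a_i*p_{i-1} + p_{i-2}, q_i = a_i*q_{i-1} + q_{i-2} with p_{-2}=0, p_{-1}=1, q_{-2}=1, q_{-1}=0), until the denominator exceeds 16:
  i=0: a_0=8, p_0 = 8*1 + 0 = 8, q_0 = 8*0 + 1 = 1.
  i=1: a_1=2, p_1 = 2*8 + 1 = 17, q_1 = 2*1 + 0 = 2.
  i=2: a_2=8, p_2 = 8*17 + 8 = 144, q_2 = 8*2 + 1 = 17.
q_2 = 17 > 16, so the last convergent with denominator <= 16 is p_1/q_1 = 17/2.
The closest fraction with denominator <= 16 is either p_1/q_1 or the intermediate fraction (k*p_1 + p_0)/(k*q_1 + q_0) with the largest k >= 1 whose denominator stays <= 16; these approach x as k grows, and every other convergent or intermediate fraction in range is farther away.
Largest k: floor((16 - q_0)/q_1) = floor((16 - 1)/2) = 7.
That gives (7*17 + 8)/(7*2 + 1) = 127/15.
Compare the errors: |x - 17/2| = |144*2 - 17*17|/(17*2) = 1/34, and |x - 127/15| = |144*15 - 127*17|/(17*15) = 1/255.
Cross-multiplying, 1*34 = 34 < 255 = 1*255, so 1/255 is smaller: the intermediate fraction 127/15 is closer to x than 17/2.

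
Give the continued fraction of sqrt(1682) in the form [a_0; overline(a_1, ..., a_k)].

[41; overline(82)]

Write x_i = (sqrt(1682) + m_i)/d_i with (m_0, d_0) = (0, 1). a_0 = floor(sqrt(1682)) = 41, since 41^2 = 1681 <= 1682 < 1764 = 42^2.
Iterate m_{i+1} = d_i*a_i - m_i, d_{i+1} = (1682 - m_{i+1}^2)/d_i, a_{i+1} = floor((a_0 + m_{i+1})/d_{i+1}):
  m_1 = 1*41 - 0 = 41, d_1 = (1682 - 41^2)/1 = 1/1 = 1, a_1 = floor((41 + 41)/1) = 82.
  m_2 = 1*82 - 41 = 41, d_2 = (1682 - 41^2)/1 = 1/1 = 1: (m_2, d_2) = (m_1, d_1) = (41, 1), so from here the quotient a_1 repeats; the period length is 1.
Hence the expansion of sqrt(1682) is a_0 = 41 followed by the repeating block 82 (period 1).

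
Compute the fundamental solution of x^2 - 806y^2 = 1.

(x, y) = (6166395, 217202)

First expand sqrt(806) as a continued fraction. With x_i = (sqrt(806) + m_i)/d_i and (m_0, d_0) = (0, 1): a_0 = floor(sqrt(806)) = 28, since 28^2 = 784 <= 806 < 841 = 29^2.
Iterate m_{i+1} = d_i*a_i - m_i, d_{i+1} = (806 - m_{i+1}^2)/d_i, a_{i+1} = floor((a_0 + m_{i+1})/d_{i+1}):
  m_1 = 1*28 - 0 = 28, d_1 = (806 - 28^2)/1 = 22/1 = 22, a_1 = floor((28 + 28)/22) = 2.
  m_2 = 22*2 - 28 = 16, d_2 = (806 - 16^2)/22 = 550/22 = 25, a_2 = floor((28 + 16)/25) = 1.
  m_3 = 25*1 - 16 = 9, d_3 = (806 - 9^2)/25 = 725/25 = 29, a_3 = floor((28 + 9)/29) = 1.
  m_4 = 29*1 - 9 = 20, d_4 = (806 - 20^2)/29 = 406/29 = 14, a_4 = floor((28 + 20)/14) = 3.
  m_5 = 14*3 - 20 = 22, d_5 = (806 - 22^2)/14 = 322/14 = 23, a_5 = floor((28 + 22)/23) = 2.
  m_6 = 23*2 - 22 = 24, d_6 = (806 - 24^2)/23 = 230/23 = 10, a_6 = floor((28 + 24)/10) = 5.
  m_7 = 10*5 - 24 = 26, d_7 = (806 - 26^2)/10 = 130/10 = 13, a_7 = floor((28 + 26)/13) = 4.
  m_8 = 13*4 - 26 = 26, d_8 = (806 - 26^2)/13 = 130/13 = 10, a_8 = floor((28 + 26)/10) = 5.
  m_9 = 10*5 - 26 = 24, d_9 = (806 - 24^2)/10 = 230/10 = 23, a_9 = floor((28 + 24)/23) = 2.
  m_10 = 23*2 - 24 = 22, d_10 = (806 - 22^2)/23 = 322/23 = 14, a_10 = floor((28 + 22)/14) = 3.
  m_11 = 14*3 - 22 = 20, d_11 = (806 - 20^2)/14 = 406/14 = 29, a_11 = floor((28 + 20)/29) = 1.
  m_12 = 29*1 - 20 = 9, d_12 = (806 - 9^2)/29 = 725/29 = 25, a_12 = floor((28 + 9)/25) = 1.
  m_13 = 25*1 - 9 = 16, d_13 = (806 - 16^2)/25 = 550/25 = 22, a_13 = floor((28 + 16)/22) = 2.
  m_14 = 22*2 - 16 = 28, d_14 = (806 - 28^2)/22 = 22/22 = 1, a_14 = floor((28 + 28)/1) = 56.
  m_15 = 1*56 - 28 = 28, d_15 = (806 - 28^2)/1 = 22/1 = 22: (m_15, d_15) = (m_1, d_1) = (28, 22), so from here the quotients repeat a_1, ..., a_14; the period length is 14.
So sqrt(806) = [28; (2, 1, 1, 3, 2, 5, 4, 5, 2, 3, 1, 1, 2, 56)] with period length k = 14.
k is even, so the fundamental solution of x^2 - 806y^2 = 1 is (p_{k-1}, q_{k-1}) = (p_13, q_13); compute convergents through index 13.
Convergents (p_i = a_i*p_{i-1} + p_{i-2}, q_i = a_i*q_{i-1} + q_{i-2} with p_{-2}=0, p_{-1}=1, q_{-2}=1, q_{-1}=0):
  i=0: a_0=28, p_0 = 28*1 + 0 = 28, q_0 = 28*0 + 1 = 1.
  i=1: a_1=2, p_1 = 2*28 + 1 = 57, q_1 = 2*1 + 0 = 2.
  i=2: a_2=1, p_2 = 1*57 + 28 = 85, q_2 = 1*2 + 1 = 3.
  i=3: a_3=1, p_3 = 1*85 + 57 = 142, q_3 = 1*3 + 2 = 5.
  i=4: a_4=3, p_4 = 3*142 + 85 = 511, q_4 = 3*5 + 3 = 18.
  i=5: a_5=2, p_5 = 2*511 + 142 = 1164, q_5 = 2*18 + 5 = 41.
  i=6: a_6=5, p_6 = 5*1164 + 511 = 6331, q_6 = 5*41 + 18 = 223.
  i=7: a_7=4, p_7 = 4*6331 + 1164 = 26488, q_7 = 4*223 + 41 = 933.
  i=8: a_8=5, p_8 = 5*26488 + 6331 = 138771, q_8 = 5*933 + 223 = 4888.
  i=9: a_9=2, p_9 = 2*138771 + 26488 = 304030, q_9 = 2*4888 + 933 = 10709.
  i=10: a_10=3, p_10 = 3*304030 + 138771 = 1050861, q_10 = 3*10709 + 4888 = 37015.
  i=11: a_11=1, p_11 = 1*1050861 + 304030 = 1354891, q_11 = 1*37015 + 10709 = 47724.
  i=12: a_12=1, p_12 = 1*1354891 + 1050861 = 2405752, q_12 = 1*47724 + 37015 = 84739.
  i=13: a_13=2, p_13 = 2*2405752 + 1354891 = 6166395, q_13 = 2*84739 + 47724 = 217202.
Check: 6166395^2 - 806*217202^2 = 38024427296025 - 38024427296024 = 1, so (x, y) = (6166395, 217202) solves the equation, and by the theorem it is the least positive solution.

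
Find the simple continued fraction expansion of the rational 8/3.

Run the Euclidean algorithm on 8 and 3; the successive quotients are the partial quotients a_0, a_1, ... (each step inverts the fractional part left over by the previous one):
  8 = 2*3 + 2, so a_0 = 2.
  3 = 1*2 + 1, so a_1 = 1.
  2 = 2*1 + 0, so a_2 = 2.
The remainder reaches 0 after 3 divisions, so the expansion has 3 partial quotients, read off in order.

[2; 1, 2]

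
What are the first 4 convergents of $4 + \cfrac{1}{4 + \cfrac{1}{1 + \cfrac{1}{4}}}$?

Using the convergent recurrence p_i = a_i*p_{i-1} + p_{i-2}, q_i = a_i*q_{i-1} + q_{i-2} with p_{-2}=0, p_{-1}=1, q_{-2}=1, q_{-1}=0:
  i=0: a_0=4, p_0 = 4*1 + 0 = 4, q_0 = 4*0 + 1 = 1.
  i=1: a_1=4, p_1 = 4*4 + 1 = 17, q_1 = 4*1 + 0 = 4.
  i=2: a_2=1, p_2 = 1*17 + 4 = 21, q_2 = 1*4 + 1 = 5.
  i=3: a_3=4, p_3 = 4*21 + 17 = 101, q_3 = 4*5 + 4 = 24.

4/1, 17/4, 21/5, 101/24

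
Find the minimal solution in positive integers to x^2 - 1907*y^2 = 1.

First expand sqrt(1907) as a continued fraction. With x_i = (sqrt(1907) + m_i)/d_i and (m_0, d_0) = (0, 1): a_0 = floor(sqrt(1907)) = 43, since 43^2 = 1849 <= 1907 < 1936 = 44^2.
Iterate m_{i+1} = d_i*a_i - m_i, d_{i+1} = (1907 - m_{i+1}^2)/d_i, a_{i+1} = floor((a_0 + m_{i+1})/d_{i+1}):
  m_1 = 1*43 - 0 = 43, d_1 = (1907 - 43^2)/1 = 58/1 = 58, a_1 = floor((43 + 43)/58) = 1.
  m_2 = 58*1 - 43 = 15, d_2 = (1907 - 15^2)/58 = 1682/58 = 29, a_2 = floor((43 + 15)/29) = 2.
  m_3 = 29*2 - 15 = 43, d_3 = (1907 - 43^2)/29 = 58/29 = 2, a_3 = floor((43 + 43)/2) = 43.
  m_4 = 2*43 - 43 = 43, d_4 = (1907 - 43^2)/2 = 58/2 = 29, a_4 = floor((43 + 43)/29) = 2.
  m_5 = 29*2 - 43 = 15, d_5 = (1907 - 15^2)/29 = 1682/29 = 58, a_5 = floor((43 + 15)/58) = 1.
  m_6 = 58*1 - 15 = 43, d_6 = (1907 - 43^2)/58 = 58/58 = 1, a_6 = floor((43 + 43)/1) = 86.
  m_7 = 1*86 - 43 = 43, d_7 = (1907 - 43^2)/1 = 58/1 = 58: (m_7, d_7) = (m_1, d_1) = (43, 58), so from here the quotients repeat a_1, ..., a_6; the period length is 6.
So sqrt(1907) = [43; (1, 2, 43, 2, 1, 86)] with period length k = 6.
k is even, so the fundamental solution of x^2 - 1907y^2 = 1 is (p_{k-1}, q_{k-1}) = (p_5, q_5); compute convergents through index 5.
Convergents (p_i = a_i*p_{i-1} + p_{i-2}, q_i = a_i*q_{i-1} + q_{i-2} with p_{-2}=0, p_{-1}=1, q_{-2}=1, q_{-1}=0):
  i=0: a_0=43, p_0 = 43*1 + 0 = 43, q_0 = 43*0 + 1 = 1.
  i=1: a_1=1, p_1 = 1*43 + 1 = 44, q_1 = 1*1 + 0 = 1.
  i=2: a_2=2, p_2 = 2*44 + 43 = 131, q_2 = 2*1 + 1 = 3.
  i=3: a_3=43, p_3 = 43*131 + 44 = 5677, q_3 = 43*3 + 1 = 130.
  i=4: a_4=2, p_4 = 2*5677 + 131 = 11485, q_4 = 2*130 + 3 = 263.
  i=5: a_5=1, p_5 = 1*11485 + 5677 = 17162, q_5 = 1*263 + 130 = 393.
Check: 17162^2 - 1907*393^2 = 294534244 - 294534243 = 1, so (x, y) = (17162, 393) solves the equation, and by the theorem it is the least positive solution.

(x, y) = (17162, 393)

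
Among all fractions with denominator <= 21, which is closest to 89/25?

Expand x = 89/25 as a continued fraction with the Euclidean algorithm:
  89 = 3*25 + 14, so a_0 = 3.
  25 = 1*14 + 11, so a_1 = 1.
  14 = 1*11 + 3, so a_2 = 1.
  11 = 3*3 + 2, so a_3 = 3.
  3 = 1*2 + 1, so a_4 = 1.
  2 = 2*1 + 0, so a_5 = 2.
so x = [3; 1, 1, 3, 1, 2].
Convergents (p_i = a_i*p_{i-1} + p_{i-2}, q_i = a_i*q_{i-1} + q_{i-2} with p_{-2}=0, p_{-1}=1, q_{-2}=1, q_{-1}=0), until the denominator exceeds 21:
  i=0: a_0=3, p_0 = 3*1 + 0 = 3, q_0 = 3*0 + 1 = 1.
  i=1: a_1=1, p_1 = 1*3 + 1 = 4, q_1 = 1*1 + 0 = 1.
  i=2: a_2=1, p_2 = 1*4 + 3 = 7, q_2 = 1*1 + 1 = 2.
  i=3: a_3=3, p_3 = 3*7 + 4 = 25, q_3 = 3*2 + 1 = 7.
  i=4: a_4=1, p_4 = 1*25 + 7 = 32, q_4 = 1*7 + 2 = 9.
  i=5: a_5=2, p_5 = 2*32 + 25 = 89, q_5 = 2*9 + 7 = 25.
q_5 = 25 > 21, so the last convergent with denominator <= 21 is p_4/q_4 = 32/9.
The closest fraction with denominator <= 21 is either p_4/q_4 or the intermediate fraction (k*p_4 + p_3)/(k*q_4 + q_3) with the largest k >= 1 whose denominator stays <= 21; these approach x as k grows, and every other convergent or intermediate fraction in range is farther away.
Largest k: floor((21 - q_3)/q_4) = floor((21 - 7)/9) = 1.
That gives (1*32 + 25)/(1*9 + 7) = 57/16.
Compare the errors: |x - 32/9| = |89*9 - 32*25|/(25*9) = 1/225, and |x - 57/16| = |89*16 - 57*25|/(25*16) = 1/400.
Cross-multiplying, 1*225 = 225 < 400 = 1*400, so 1/400 is smaller: the intermediate fraction 57/16 is closer to x than 32/9.

57/16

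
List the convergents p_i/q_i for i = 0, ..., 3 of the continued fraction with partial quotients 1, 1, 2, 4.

Using the convergent recurrence p_i = a_i*p_{i-1} + p_{i-2}, q_i = a_i*q_{i-1} + q_{i-2} with p_{-2}=0, p_{-1}=1, q_{-2}=1, q_{-1}=0:
  i=0: a_0=1, p_0 = 1*1 + 0 = 1, q_0 = 1*0 + 1 = 1.
  i=1: a_1=1, p_1 = 1*1 + 1 = 2, q_1 = 1*1 + 0 = 1.
  i=2: a_2=2, p_2 = 2*2 + 1 = 5, q_2 = 2*1 + 1 = 3.
  i=3: a_3=4, p_3 = 4*5 + 2 = 22, q_3 = 4*3 + 1 = 13.

1/1, 2/1, 5/3, 22/13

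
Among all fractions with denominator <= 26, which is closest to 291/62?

61/13

Expand x = 291/62 as a continued fraction with the Euclidean algorithm:
  291 = 4*62 + 43, so a_0 = 4.
  62 = 1*43 + 19, so a_1 = 1.
  43 = 2*19 + 5, so a_2 = 2.
  19 = 3*5 + 4, so a_3 = 3.
  5 = 1*4 + 1, so a_4 = 1.
  4 = 4*1 + 0, so a_5 = 4.
so x = [4; 1, 2, 3, 1, 4].
Convergents (p_i = a_i*p_{i-1} + p_{i-2}, q_i = a_i*q_{i-1} + q_{i-2} with p_{-2}=0, p_{-1}=1, q_{-2}=1, q_{-1}=0), until the denominator exceeds 26:
  i=0: a_0=4, p_0 = 4*1 + 0 = 4, q_0 = 4*0 + 1 = 1.
  i=1: a_1=1, p_1 = 1*4 + 1 = 5, q_1 = 1*1 + 0 = 1.
  i=2: a_2=2, p_2 = 2*5 + 4 = 14, q_2 = 2*1 + 1 = 3.
  i=3: a_3=3, p_3 = 3*14 + 5 = 47, q_3 = 3*3 + 1 = 10.
  i=4: a_4=1, p_4 = 1*47 + 14 = 61, q_4 = 1*10 + 3 = 13.
  i=5: a_5=4, p_5 = 4*61 + 47 = 291, q_5 = 4*13 + 10 = 62.
q_5 = 62 > 26, so the last convergent with denominator <= 26 is p_4/q_4 = 61/13.
The closest fraction with denominator <= 26 is either p_4/q_4 or the intermediate fraction (k*p_4 + p_3)/(k*q_4 + q_3) with the largest k >= 1 whose denominator stays <= 26; these approach x as k grows, and every other convergent or intermediate fraction in range is farther away.
Largest k: floor((26 - q_3)/q_4) = floor((26 - 10)/13) = 1.
That gives (1*61 + 47)/(1*13 + 10) = 108/23.
Compare the errors: |x - 61/13| = |291*13 - 61*62|/(62*13) = 1/806, and |x - 108/23| = |291*23 - 108*62|/(62*23) = 3/1426.
Cross-multiplying, 1*1426 = 1426 < 2418 = 3*806, so 1/806 is smaller: the convergent 61/13 is closer to x than 108/23.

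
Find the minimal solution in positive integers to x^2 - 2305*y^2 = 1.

First expand sqrt(2305) as a continued fraction. With x_i = (sqrt(2305) + m_i)/d_i and (m_0, d_0) = (0, 1): a_0 = floor(sqrt(2305)) = 48, since 48^2 = 2304 <= 2305 < 2401 = 49^2.
Iterate m_{i+1} = d_i*a_i - m_i, d_{i+1} = (2305 - m_{i+1}^2)/d_i, a_{i+1} = floor((a_0 + m_{i+1})/d_{i+1}):
  m_1 = 1*48 - 0 = 48, d_1 = (2305 - 48^2)/1 = 1/1 = 1, a_1 = floor((48 + 48)/1) = 96.
  m_2 = 1*96 - 48 = 48, d_2 = (2305 - 48^2)/1 = 1/1 = 1: (m_2, d_2) = (m_1, d_1) = (48, 1), so from here the quotient a_1 repeats; the period length is 1.
So sqrt(2305) = [48; (96)] with period length k = 1.
k is odd, so (p_{k-1}, q_{k-1}) only solves x^2 - 2305y^2 = -1 and the fundamental solution of x^2 - 2305y^2 = 1 is (p_{2k-1}, q_{2k-1}) = (p_1, q_1); compute convergents through index 1, running through the period twice.
Convergents (p_i = a_i*p_{i-1} + p_{i-2}, q_i = a_i*q_{i-1} + q_{i-2} with p_{-2}=0, p_{-1}=1, q_{-2}=1, q_{-1}=0):
  i=0: a_0=48, p_0 = 48*1 + 0 = 48, q_0 = 48*0 + 1 = 1.
  i=1: a_1=96, p_1 = 96*48 + 1 = 4609, q_1 = 96*1 + 0 = 96.
Indeed p_0^2 - 2305*q_0^2 = 2304 - 2305 = -1, not +1.
Check: 4609^2 - 2305*96^2 = 21242881 - 21242880 = 1, so (x, y) = (4609, 96) solves the equation, and by the theorem it is the least positive solution.

(x, y) = (4609, 96)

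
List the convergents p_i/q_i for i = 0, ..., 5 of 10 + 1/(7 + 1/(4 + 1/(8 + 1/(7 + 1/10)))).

Using the convergent recurrence p_i = a_i*p_{i-1} + p_{i-2}, q_i = a_i*q_{i-1} + q_{i-2} with p_{-2}=0, p_{-1}=1, q_{-2}=1, q_{-1}=0:
  i=0: a_0=10, p_0 = 10*1 + 0 = 10, q_0 = 10*0 + 1 = 1.
  i=1: a_1=7, p_1 = 7*10 + 1 = 71, q_1 = 7*1 + 0 = 7.
  i=2: a_2=4, p_2 = 4*71 + 10 = 294, q_2 = 4*7 + 1 = 29.
  i=3: a_3=8, p_3 = 8*294 + 71 = 2423, q_3 = 8*29 + 7 = 239.
  i=4: a_4=7, p_4 = 7*2423 + 294 = 17255, q_4 = 7*239 + 29 = 1702.
  i=5: a_5=10, p_5 = 10*17255 + 2423 = 174973, q_5 = 10*1702 + 239 = 17259.

10/1, 71/7, 294/29, 2423/239, 17255/1702, 174973/17259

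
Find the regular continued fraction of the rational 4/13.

Run the Euclidean algorithm on 4 and 13; the successive quotients are the partial quotients a_0, a_1, ... (each step inverts the fractional part left over by the previous one):
  4 = 0*13 + 4, so a_0 = 0.
  13 = 3*4 + 1, so a_1 = 3.
  4 = 4*1 + 0, so a_2 = 4.
The remainder reaches 0 after 3 divisions, so the expansion has 3 partial quotients, read off in order.

[0; 3, 4]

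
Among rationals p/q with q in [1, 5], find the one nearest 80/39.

Expand x = 80/39 as a continued fraction with the Euclidean algorithm:
  80 = 2*39 + 2, so a_0 = 2.
  39 = 19*2 + 1, so a_1 = 19.
  2 = 2*1 + 0, so a_2 = 2.
so x = [2; 19, 2].
Convergents (p_i = a_i*p_{i-1} + p_{i-2}, q_i = a_i*q_{i-1} + q_{i-2} with p_{-2}=0, p_{-1}=1, q_{-2}=1, q_{-1}=0), until the denominator exceeds 5:
  i=0: a_0=2, p_0 = 2*1 + 0 = 2, q_0 = 2*0 + 1 = 1.
  i=1: a_1=19, p_1 = 19*2 + 1 = 39, q_1 = 19*1 + 0 = 19.
q_1 = 19 > 5, so the last convergent with denominator <= 5 is p_0/q_0 = 2/1.
The closest fraction with denominator <= 5 is either p_0/q_0 or the intermediate fraction (k*p_0 + p_{-1})/(k*q_0 + q_{-1}) with the largest k >= 1 whose denominator stays <= 5; these approach x as k grows, and every other convergent or intermediate fraction in range is farther away.
Largest k: floor((5 - q_{-1})/q_0) = floor((5 - 0)/1) = 5 (using the seeds p_{-1} = 1, q_{-1} = 0).
That gives (5*2 + 1)/(5*1 + 0) = 11/5.
Compare the errors: |x - 2/1| = |80*1 - 2*39|/(39*1) = 2/39, and |x - 11/5| = |80*5 - 11*39|/(39*5) = 29/195.
Cross-multiplying, 2*195 = 390 < 1131 = 29*39, so 2/39 is smaller: the convergent 2/1 is closer to x than 11/5.

2/1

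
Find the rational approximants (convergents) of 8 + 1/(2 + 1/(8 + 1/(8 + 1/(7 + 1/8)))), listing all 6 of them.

8/1, 17/2, 144/17, 1169/138, 8327/983, 67785/8002

Using the convergent recurrence p_i = a_i*p_{i-1} + p_{i-2}, q_i = a_i*q_{i-1} + q_{i-2} with p_{-2}=0, p_{-1}=1, q_{-2}=1, q_{-1}=0:
  i=0: a_0=8, p_0 = 8*1 + 0 = 8, q_0 = 8*0 + 1 = 1.
  i=1: a_1=2, p_1 = 2*8 + 1 = 17, q_1 = 2*1 + 0 = 2.
  i=2: a_2=8, p_2 = 8*17 + 8 = 144, q_2 = 8*2 + 1 = 17.
  i=3: a_3=8, p_3 = 8*144 + 17 = 1169, q_3 = 8*17 + 2 = 138.
  i=4: a_4=7, p_4 = 7*1169 + 144 = 8327, q_4 = 7*138 + 17 = 983.
  i=5: a_5=8, p_5 = 8*8327 + 1169 = 67785, q_5 = 8*983 + 138 = 8002.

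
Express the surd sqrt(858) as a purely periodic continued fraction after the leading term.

[29; (3, 2, 3, 58)]

Write x_i = (sqrt(858) + m_i)/d_i with (m_0, d_0) = (0, 1). a_0 = floor(sqrt(858)) = 29, since 29^2 = 841 <= 858 < 900 = 30^2.
Iterate m_{i+1} = d_i*a_i - m_i, d_{i+1} = (858 - m_{i+1}^2)/d_i, a_{i+1} = floor((a_0 + m_{i+1})/d_{i+1}):
  m_1 = 1*29 - 0 = 29, d_1 = (858 - 29^2)/1 = 17/1 = 17, a_1 = floor((29 + 29)/17) = 3.
  m_2 = 17*3 - 29 = 22, d_2 = (858 - 22^2)/17 = 374/17 = 22, a_2 = floor((29 + 22)/22) = 2.
  m_3 = 22*2 - 22 = 22, d_3 = (858 - 22^2)/22 = 374/22 = 17, a_3 = floor((29 + 22)/17) = 3.
  m_4 = 17*3 - 22 = 29, d_4 = (858 - 29^2)/17 = 17/17 = 1, a_4 = floor((29 + 29)/1) = 58.
  m_5 = 1*58 - 29 = 29, d_5 = (858 - 29^2)/1 = 17/1 = 17: (m_5, d_5) = (m_1, d_1) = (29, 17), so from here the quotients repeat a_1, ..., a_4; the period length is 4.
Hence the expansion of sqrt(858) is a_0 = 29 followed by the repeating block 3, 2, 3, 58 (period 4).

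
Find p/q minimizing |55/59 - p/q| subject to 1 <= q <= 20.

Expand x = 55/59 as a continued fraction with the Euclidean algorithm:
  55 = 0*59 + 55, so a_0 = 0.
  59 = 1*55 + 4, so a_1 = 1.
  55 = 13*4 + 3, so a_2 = 13.
  4 = 1*3 + 1, so a_3 = 1.
  3 = 3*1 + 0, so a_4 = 3.
so x = [0; 1, 13, 1, 3].
Convergents (p_i = a_i*p_{i-1} + p_{i-2}, q_i = a_i*q_{i-1} + q_{i-2} with p_{-2}=0, p_{-1}=1, q_{-2}=1, q_{-1}=0), until the denominator exceeds 20:
  i=0: a_0=0, p_0 = 0*1 + 0 = 0, q_0 = 0*0 + 1 = 1.
  i=1: a_1=1, p_1 = 1*0 + 1 = 1, q_1 = 1*1 + 0 = 1.
  i=2: a_2=13, p_2 = 13*1 + 0 = 13, q_2 = 13*1 + 1 = 14.
  i=3: a_3=1, p_3 = 1*13 + 1 = 14, q_3 = 1*14 + 1 = 15.
  i=4: a_4=3, p_4 = 3*14 + 13 = 55, q_4 = 3*15 + 14 = 59.
q_4 = 59 > 20, so the last convergent with denominator <= 20 is p_3/q_3 = 14/15.
The closest fraction with denominator <= 20 is either p_3/q_3 or the intermediate fraction (k*p_3 + p_2)/(k*q_3 + q_2) with the largest k >= 1 whose denominator stays <= 20; these approach x as k grows, and every other convergent or intermediate fraction in range is farther away.
Largest k: floor((20 - q_2)/q_3) = floor((20 - 14)/15) = 0.
Since k = 0, no intermediate fraction beyond p_3/q_3 has denominator <= 20, so the convergent 14/15 is the closest (its error is |55*15 - 14*59|/(59*15) = 1/885).

14/15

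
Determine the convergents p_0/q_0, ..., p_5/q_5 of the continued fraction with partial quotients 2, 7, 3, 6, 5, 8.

Using the convergent recurrence p_i = a_i*p_{i-1} + p_{i-2}, q_i = a_i*q_{i-1} + q_{i-2} with p_{-2}=0, p_{-1}=1, q_{-2}=1, q_{-1}=0:
  i=0: a_0=2, p_0 = 2*1 + 0 = 2, q_0 = 2*0 + 1 = 1.
  i=1: a_1=7, p_1 = 7*2 + 1 = 15, q_1 = 7*1 + 0 = 7.
  i=2: a_2=3, p_2 = 3*15 + 2 = 47, q_2 = 3*7 + 1 = 22.
  i=3: a_3=6, p_3 = 6*47 + 15 = 297, q_3 = 6*22 + 7 = 139.
  i=4: a_4=5, p_4 = 5*297 + 47 = 1532, q_4 = 5*139 + 22 = 717.
  i=5: a_5=8, p_5 = 8*1532 + 297 = 12553, q_5 = 8*717 + 139 = 5875.

2/1, 15/7, 47/22, 297/139, 1532/717, 12553/5875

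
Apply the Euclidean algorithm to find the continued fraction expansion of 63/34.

Run the Euclidean algorithm on 63 and 34; the successive quotients are the partial quotients a_0, a_1, ... (each step inverts the fractional part left over by the previous one):
  63 = 1*34 + 29, so a_0 = 1.
  34 = 1*29 + 5, so a_1 = 1.
  29 = 5*5 + 4, so a_2 = 5.
  5 = 1*4 + 1, so a_3 = 1.
  4 = 4*1 + 0, so a_4 = 4.
The remainder reaches 0 after 5 divisions, so the expansion has 5 partial quotients, read off in order.

[1; 1, 5, 1, 4]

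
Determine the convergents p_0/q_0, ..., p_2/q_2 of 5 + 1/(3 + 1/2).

5/1, 16/3, 37/7

Using the convergent recurrence p_i = a_i*p_{i-1} + p_{i-2}, q_i = a_i*q_{i-1} + q_{i-2} with p_{-2}=0, p_{-1}=1, q_{-2}=1, q_{-1}=0:
  i=0: a_0=5, p_0 = 5*1 + 0 = 5, q_0 = 5*0 + 1 = 1.
  i=1: a_1=3, p_1 = 3*5 + 1 = 16, q_1 = 3*1 + 0 = 3.
  i=2: a_2=2, p_2 = 2*16 + 5 = 37, q_2 = 2*3 + 1 = 7.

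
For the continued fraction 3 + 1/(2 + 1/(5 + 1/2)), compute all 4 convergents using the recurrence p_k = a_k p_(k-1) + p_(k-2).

Using the convergent recurrence p_i = a_i*p_{i-1} + p_{i-2}, q_i = a_i*q_{i-1} + q_{i-2} with p_{-2}=0, p_{-1}=1, q_{-2}=1, q_{-1}=0:
  i=0: a_0=3, p_0 = 3*1 + 0 = 3, q_0 = 3*0 + 1 = 1.
  i=1: a_1=2, p_1 = 2*3 + 1 = 7, q_1 = 2*1 + 0 = 2.
  i=2: a_2=5, p_2 = 5*7 + 3 = 38, q_2 = 5*2 + 1 = 11.
  i=3: a_3=2, p_3 = 2*38 + 7 = 83, q_3 = 2*11 + 2 = 24.

3/1, 7/2, 38/11, 83/24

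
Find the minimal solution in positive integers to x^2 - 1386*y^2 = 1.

(x, y) = (21295, 572)

First expand sqrt(1386) as a continued fraction. With x_i = (sqrt(1386) + m_i)/d_i and (m_0, d_0) = (0, 1): a_0 = floor(sqrt(1386)) = 37, since 37^2 = 1369 <= 1386 < 1444 = 38^2.
Iterate m_{i+1} = d_i*a_i - m_i, d_{i+1} = (1386 - m_{i+1}^2)/d_i, a_{i+1} = floor((a_0 + m_{i+1})/d_{i+1}):
  m_1 = 1*37 - 0 = 37, d_1 = (1386 - 37^2)/1 = 17/1 = 17, a_1 = floor((37 + 37)/17) = 4.
  m_2 = 17*4 - 37 = 31, d_2 = (1386 - 31^2)/17 = 425/17 = 25, a_2 = floor((37 + 31)/25) = 2.
  m_3 = 25*2 - 31 = 19, d_3 = (1386 - 19^2)/25 = 1025/25 = 41, a_3 = floor((37 + 19)/41) = 1.
  m_4 = 41*1 - 19 = 22, d_4 = (1386 - 22^2)/41 = 902/41 = 22, a_4 = floor((37 + 22)/22) = 2.
  m_5 = 22*2 - 22 = 22, d_5 = (1386 - 22^2)/22 = 902/22 = 41, a_5 = floor((37 + 22)/41) = 1.
  m_6 = 41*1 - 22 = 19, d_6 = (1386 - 19^2)/41 = 1025/41 = 25, a_6 = floor((37 + 19)/25) = 2.
  m_7 = 25*2 - 19 = 31, d_7 = (1386 - 31^2)/25 = 425/25 = 17, a_7 = floor((37 + 31)/17) = 4.
  m_8 = 17*4 - 31 = 37, d_8 = (1386 - 37^2)/17 = 17/17 = 1, a_8 = floor((37 + 37)/1) = 74.
  m_9 = 1*74 - 37 = 37, d_9 = (1386 - 37^2)/1 = 17/1 = 17: (m_9, d_9) = (m_1, d_1) = (37, 17), so from here the quotients repeat a_1, ..., a_8; the period length is 8.
So sqrt(1386) = [37; (4, 2, 1, 2, 1, 2, 4, 74)] with period length k = 8.
k is even, so the fundamental solution of x^2 - 1386y^2 = 1 is (p_{k-1}, q_{k-1}) = (p_7, q_7); compute convergents through index 7.
Convergents (p_i = a_i*p_{i-1} + p_{i-2}, q_i = a_i*q_{i-1} + q_{i-2} with p_{-2}=0, p_{-1}=1, q_{-2}=1, q_{-1}=0):
  i=0: a_0=37, p_0 = 37*1 + 0 = 37, q_0 = 37*0 + 1 = 1.
  i=1: a_1=4, p_1 = 4*37 + 1 = 149, q_1 = 4*1 + 0 = 4.
  i=2: a_2=2, p_2 = 2*149 + 37 = 335, q_2 = 2*4 + 1 = 9.
  i=3: a_3=1, p_3 = 1*335 + 149 = 484, q_3 = 1*9 + 4 = 13.
  i=4: a_4=2, p_4 = 2*484 + 335 = 1303, q_4 = 2*13 + 9 = 35.
  i=5: a_5=1, p_5 = 1*1303 + 484 = 1787, q_5 = 1*35 + 13 = 48.
  i=6: a_6=2, p_6 = 2*1787 + 1303 = 4877, q_6 = 2*48 + 35 = 131.
  i=7: a_7=4, p_7 = 4*4877 + 1787 = 21295, q_7 = 4*131 + 48 = 572.
Check: 21295^2 - 1386*572^2 = 453477025 - 453477024 = 1, so (x, y) = (21295, 572) solves the equation, and by the theorem it is the least positive solution.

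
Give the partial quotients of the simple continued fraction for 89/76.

Run the Euclidean algorithm on 89 and 76; the successive quotients are the partial quotients a_0, a_1, ... (each step inverts the fractional part left over by the previous one):
  89 = 1*76 + 13, so a_0 = 1.
  76 = 5*13 + 11, so a_1 = 5.
  13 = 1*11 + 2, so a_2 = 1.
  11 = 5*2 + 1, so a_3 = 5.
  2 = 2*1 + 0, so a_4 = 2.
The remainder reaches 0 after 5 divisions, so the expansion has 5 partial quotients, read off in order.

[1; 5, 1, 5, 2]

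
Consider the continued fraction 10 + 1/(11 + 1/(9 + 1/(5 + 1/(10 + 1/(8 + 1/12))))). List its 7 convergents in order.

10/1, 111/11, 1009/100, 5156/511, 52569/5210, 425708/42191, 5161065/511502

Using the convergent recurrence p_i = a_i*p_{i-1} + p_{i-2}, q_i = a_i*q_{i-1} + q_{i-2} with p_{-2}=0, p_{-1}=1, q_{-2}=1, q_{-1}=0:
  i=0: a_0=10, p_0 = 10*1 + 0 = 10, q_0 = 10*0 + 1 = 1.
  i=1: a_1=11, p_1 = 11*10 + 1 = 111, q_1 = 11*1 + 0 = 11.
  i=2: a_2=9, p_2 = 9*111 + 10 = 1009, q_2 = 9*11 + 1 = 100.
  i=3: a_3=5, p_3 = 5*1009 + 111 = 5156, q_3 = 5*100 + 11 = 511.
  i=4: a_4=10, p_4 = 10*5156 + 1009 = 52569, q_4 = 10*511 + 100 = 5210.
  i=5: a_5=8, p_5 = 8*52569 + 5156 = 425708, q_5 = 8*5210 + 511 = 42191.
  i=6: a_6=12, p_6 = 12*425708 + 52569 = 5161065, q_6 = 12*42191 + 5210 = 511502.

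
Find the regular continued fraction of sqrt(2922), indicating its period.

[54; (18, 108)]

Write x_i = (sqrt(2922) + m_i)/d_i with (m_0, d_0) = (0, 1). a_0 = floor(sqrt(2922)) = 54, since 54^2 = 2916 <= 2922 < 3025 = 55^2.
Iterate m_{i+1} = d_i*a_i - m_i, d_{i+1} = (2922 - m_{i+1}^2)/d_i, a_{i+1} = floor((a_0 + m_{i+1})/d_{i+1}):
  m_1 = 1*54 - 0 = 54, d_1 = (2922 - 54^2)/1 = 6/1 = 6, a_1 = floor((54 + 54)/6) = 18.
  m_2 = 6*18 - 54 = 54, d_2 = (2922 - 54^2)/6 = 6/6 = 1, a_2 = floor((54 + 54)/1) = 108.
  m_3 = 1*108 - 54 = 54, d_3 = (2922 - 54^2)/1 = 6/1 = 6: (m_3, d_3) = (m_1, d_1) = (54, 6), so from here the quotients repeat a_1, a_2; the period length is 2.
Hence the expansion of sqrt(2922) is a_0 = 54 followed by the repeating block 18, 108 (period 2).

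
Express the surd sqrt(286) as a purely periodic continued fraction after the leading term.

Write x_i = (sqrt(286) + m_i)/d_i with (m_0, d_0) = (0, 1). a_0 = floor(sqrt(286)) = 16, since 16^2 = 256 <= 286 < 289 = 17^2.
Iterate m_{i+1} = d_i*a_i - m_i, d_{i+1} = (286 - m_{i+1}^2)/d_i, a_{i+1} = floor((a_0 + m_{i+1})/d_{i+1}):
  m_1 = 1*16 - 0 = 16, d_1 = (286 - 16^2)/1 = 30/1 = 30, a_1 = floor((16 + 16)/30) = 1.
  m_2 = 30*1 - 16 = 14, d_2 = (286 - 14^2)/30 = 90/30 = 3, a_2 = floor((16 + 14)/3) = 10.
  m_3 = 3*10 - 14 = 16, d_3 = (286 - 16^2)/3 = 30/3 = 10, a_3 = floor((16 + 16)/10) = 3.
  m_4 = 10*3 - 16 = 14, d_4 = (286 - 14^2)/10 = 90/10 = 9, a_4 = floor((16 + 14)/9) = 3.
  m_5 = 9*3 - 14 = 13, d_5 = (286 - 13^2)/9 = 117/9 = 13, a_5 = floor((16 + 13)/13) = 2.
  m_6 = 13*2 - 13 = 13, d_6 = (286 - 13^2)/13 = 117/13 = 9, a_6 = floor((16 + 13)/9) = 3.
  m_7 = 9*3 - 13 = 14, d_7 = (286 - 14^2)/9 = 90/9 = 10, a_7 = floor((16 + 14)/10) = 3.
  m_8 = 10*3 - 14 = 16, d_8 = (286 - 16^2)/10 = 30/10 = 3, a_8 = floor((16 + 16)/3) = 10.
  m_9 = 3*10 - 16 = 14, d_9 = (286 - 14^2)/3 = 90/3 = 30, a_9 = floor((16 + 14)/30) = 1.
  m_10 = 30*1 - 14 = 16, d_10 = (286 - 16^2)/30 = 30/30 = 1, a_10 = floor((16 + 16)/1) = 32.
  m_11 = 1*32 - 16 = 16, d_11 = (286 - 16^2)/1 = 30/1 = 30: (m_11, d_11) = (m_1, d_1) = (16, 30), so from here the quotients repeat a_1, ..., a_10; the period length is 10.
Hence the expansion of sqrt(286) is a_0 = 16 followed by the repeating block 1, 10, 3, 3, 2, 3, 3, 10, 1, 32 (period 10).

[16; (1, 10, 3, 3, 2, 3, 3, 10, 1, 32)]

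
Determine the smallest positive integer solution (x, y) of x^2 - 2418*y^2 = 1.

(x, y) = (65597, 1334)

First expand sqrt(2418) as a continued fraction. With x_i = (sqrt(2418) + m_i)/d_i and (m_0, d_0) = (0, 1): a_0 = floor(sqrt(2418)) = 49, since 49^2 = 2401 <= 2418 < 2500 = 50^2.
Iterate m_{i+1} = d_i*a_i - m_i, d_{i+1} = (2418 - m_{i+1}^2)/d_i, a_{i+1} = floor((a_0 + m_{i+1})/d_{i+1}):
  m_1 = 1*49 - 0 = 49, d_1 = (2418 - 49^2)/1 = 17/1 = 17, a_1 = floor((49 + 49)/17) = 5.
  m_2 = 17*5 - 49 = 36, d_2 = (2418 - 36^2)/17 = 1122/17 = 66, a_2 = floor((49 + 36)/66) = 1.
  m_3 = 66*1 - 36 = 30, d_3 = (2418 - 30^2)/66 = 1518/66 = 23, a_3 = floor((49 + 30)/23) = 3.
  m_4 = 23*3 - 30 = 39, d_4 = (2418 - 39^2)/23 = 897/23 = 39, a_4 = floor((49 + 39)/39) = 2.
  m_5 = 39*2 - 39 = 39, d_5 = (2418 - 39^2)/39 = 897/39 = 23, a_5 = floor((49 + 39)/23) = 3.
  m_6 = 23*3 - 39 = 30, d_6 = (2418 - 30^2)/23 = 1518/23 = 66, a_6 = floor((49 + 30)/66) = 1.
  m_7 = 66*1 - 30 = 36, d_7 = (2418 - 36^2)/66 = 1122/66 = 17, a_7 = floor((49 + 36)/17) = 5.
  m_8 = 17*5 - 36 = 49, d_8 = (2418 - 49^2)/17 = 17/17 = 1, a_8 = floor((49 + 49)/1) = 98.
  m_9 = 1*98 - 49 = 49, d_9 = (2418 - 49^2)/1 = 17/1 = 17: (m_9, d_9) = (m_1, d_1) = (49, 17), so from here the quotients repeat a_1, ..., a_8; the period length is 8.
So sqrt(2418) = [49; (5, 1, 3, 2, 3, 1, 5, 98)] with period length k = 8.
k is even, so the fundamental solution of x^2 - 2418y^2 = 1 is (p_{k-1}, q_{k-1}) = (p_7, q_7); compute convergents through index 7.
Convergents (p_i = a_i*p_{i-1} + p_{i-2}, q_i = a_i*q_{i-1} + q_{i-2} with p_{-2}=0, p_{-1}=1, q_{-2}=1, q_{-1}=0):
  i=0: a_0=49, p_0 = 49*1 + 0 = 49, q_0 = 49*0 + 1 = 1.
  i=1: a_1=5, p_1 = 5*49 + 1 = 246, q_1 = 5*1 + 0 = 5.
  i=2: a_2=1, p_2 = 1*246 + 49 = 295, q_2 = 1*5 + 1 = 6.
  i=3: a_3=3, p_3 = 3*295 + 246 = 1131, q_3 = 3*6 + 5 = 23.
  i=4: a_4=2, p_4 = 2*1131 + 295 = 2557, q_4 = 2*23 + 6 = 52.
  i=5: a_5=3, p_5 = 3*2557 + 1131 = 8802, q_5 = 3*52 + 23 = 179.
  i=6: a_6=1, p_6 = 1*8802 + 2557 = 11359, q_6 = 1*179 + 52 = 231.
  i=7: a_7=5, p_7 = 5*11359 + 8802 = 65597, q_7 = 5*231 + 179 = 1334.
Check: 65597^2 - 2418*1334^2 = 4302966409 - 4302966408 = 1, so (x, y) = (65597, 1334) solves the equation, and by the theorem it is the least positive solution.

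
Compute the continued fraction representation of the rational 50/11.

Run the Euclidean algorithm on 50 and 11; the successive quotients are the partial quotients a_0, a_1, ... (each step inverts the fractional part left over by the previous one):
  50 = 4*11 + 6, so a_0 = 4.
  11 = 1*6 + 5, so a_1 = 1.
  6 = 1*5 + 1, so a_2 = 1.
  5 = 5*1 + 0, so a_3 = 5.
The remainder reaches 0 after 4 divisions, so the expansion has 4 partial quotients, read off in order.

[4; 1, 1, 5]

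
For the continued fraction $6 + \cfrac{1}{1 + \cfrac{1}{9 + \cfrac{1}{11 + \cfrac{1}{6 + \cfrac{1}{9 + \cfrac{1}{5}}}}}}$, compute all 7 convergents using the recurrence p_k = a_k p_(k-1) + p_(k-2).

6/1, 7/1, 69/10, 766/111, 4665/676, 42751/6195, 218420/31651

Using the convergent recurrence p_i = a_i*p_{i-1} + p_{i-2}, q_i = a_i*q_{i-1} + q_{i-2} with p_{-2}=0, p_{-1}=1, q_{-2}=1, q_{-1}=0:
  i=0: a_0=6, p_0 = 6*1 + 0 = 6, q_0 = 6*0 + 1 = 1.
  i=1: a_1=1, p_1 = 1*6 + 1 = 7, q_1 = 1*1 + 0 = 1.
  i=2: a_2=9, p_2 = 9*7 + 6 = 69, q_2 = 9*1 + 1 = 10.
  i=3: a_3=11, p_3 = 11*69 + 7 = 766, q_3 = 11*10 + 1 = 111.
  i=4: a_4=6, p_4 = 6*766 + 69 = 4665, q_4 = 6*111 + 10 = 676.
  i=5: a_5=9, p_5 = 9*4665 + 766 = 42751, q_5 = 9*676 + 111 = 6195.
  i=6: a_6=5, p_6 = 5*42751 + 4665 = 218420, q_6 = 5*6195 + 676 = 31651.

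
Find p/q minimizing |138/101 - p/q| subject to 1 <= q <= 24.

Expand x = 138/101 as a continued fraction with the Euclidean algorithm:
  138 = 1*101 + 37, so a_0 = 1.
  101 = 2*37 + 27, so a_1 = 2.
  37 = 1*27 + 10, so a_2 = 1.
  27 = 2*10 + 7, so a_3 = 2.
  10 = 1*7 + 3, so a_4 = 1.
  7 = 2*3 + 1, so a_5 = 2.
  3 = 3*1 + 0, so a_6 = 3.
so x = [1; 2, 1, 2, 1, 2, 3].
Convergents (p_i = a_i*p_{i-1} + p_{i-2}, q_i = a_i*q_{i-1} + q_{i-2} with p_{-2}=0, p_{-1}=1, q_{-2}=1, q_{-1}=0), until the denominator exceeds 24:
  i=0: a_0=1, p_0 = 1*1 + 0 = 1, q_0 = 1*0 + 1 = 1.
  i=1: a_1=2, p_1 = 2*1 + 1 = 3, q_1 = 2*1 + 0 = 2.
  i=2: a_2=1, p_2 = 1*3 + 1 = 4, q_2 = 1*2 + 1 = 3.
  i=3: a_3=2, p_3 = 2*4 + 3 = 11, q_3 = 2*3 + 2 = 8.
  i=4: a_4=1, p_4 = 1*11 + 4 = 15, q_4 = 1*8 + 3 = 11.
  i=5: a_5=2, p_5 = 2*15 + 11 = 41, q_5 = 2*11 + 8 = 30.
q_5 = 30 > 24, so the last convergent with denominator <= 24 is p_4/q_4 = 15/11.
The closest fraction with denominator <= 24 is either p_4/q_4 or the intermediate fraction (k*p_4 + p_3)/(k*q_4 + q_3) with the largest k >= 1 whose denominator stays <= 24; these approach x as k grows, and every other convergent or intermediate fraction in range is farther away.
Largest k: floor((24 - q_3)/q_4) = floor((24 - 8)/11) = 1.
That gives (1*15 + 11)/(1*11 + 8) = 26/19.
Compare the errors: |x - 15/11| = |138*11 - 15*101|/(101*11) = 3/1111, and |x - 26/19| = |138*19 - 26*101|/(101*19) = 4/1919.
Cross-multiplying, 4*1111 = 4444 < 5757 = 3*1919, so 4/1919 is smaller: the intermediate fraction 26/19 is closer to x than 15/11.

26/19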